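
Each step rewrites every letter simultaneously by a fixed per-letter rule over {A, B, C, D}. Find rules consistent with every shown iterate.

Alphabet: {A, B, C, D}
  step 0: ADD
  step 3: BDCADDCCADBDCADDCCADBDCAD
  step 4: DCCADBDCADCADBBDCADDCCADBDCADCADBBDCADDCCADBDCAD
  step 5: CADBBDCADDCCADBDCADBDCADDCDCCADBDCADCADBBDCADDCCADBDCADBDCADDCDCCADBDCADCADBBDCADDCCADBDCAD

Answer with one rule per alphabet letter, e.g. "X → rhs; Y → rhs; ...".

  step 4 ⇒ step 5: DCCADBDCADCADBBDCADDCCADBDCADCADBBDCADDCCADBDCAD ⇒ CAD·B·B·D·CAD·DC·CAD·B·D·CAD·B·D·CAD·DC·DC·CAD·B·D·CAD·CAD·B·B·D·CAD·DC·CAD·B·D·CAD·B·D·CAD·DC·DC·CAD·B·D·CAD·CAD·B·B·D·CAD·DC·CAD·B·D·CAD
    A ↦ D
    B ↦ DC
    C ↦ B
    D ↦ CAD

A->D, B->DC, C->B, D->CAD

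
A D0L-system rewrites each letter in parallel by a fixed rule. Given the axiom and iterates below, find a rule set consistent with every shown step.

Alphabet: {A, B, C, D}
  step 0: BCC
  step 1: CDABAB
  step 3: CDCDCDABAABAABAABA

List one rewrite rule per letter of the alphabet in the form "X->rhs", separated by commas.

A->CD, B->CD, C->AB, D->A

  step 0 ⇒ step 1: BCC ⇒ CD·AB·AB
    B ↦ CD
    C ↦ AB
    A ↦ CD  (constrained at step 1)
    D ↦ A  (constrained at step 1)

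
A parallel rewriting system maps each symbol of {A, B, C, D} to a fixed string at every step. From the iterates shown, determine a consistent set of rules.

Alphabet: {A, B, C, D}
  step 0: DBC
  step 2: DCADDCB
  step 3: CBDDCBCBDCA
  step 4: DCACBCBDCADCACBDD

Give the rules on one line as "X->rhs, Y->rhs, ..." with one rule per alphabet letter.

A->D, B->CA, C->D, D->CB

  step 3 ⇒ step 4: CBDDCBCBDCA ⇒ D·CA·CB·CB·D·CA·D·CA·CB·D·D
    A ↦ D
    B ↦ CA
    C ↦ D
    D ↦ CB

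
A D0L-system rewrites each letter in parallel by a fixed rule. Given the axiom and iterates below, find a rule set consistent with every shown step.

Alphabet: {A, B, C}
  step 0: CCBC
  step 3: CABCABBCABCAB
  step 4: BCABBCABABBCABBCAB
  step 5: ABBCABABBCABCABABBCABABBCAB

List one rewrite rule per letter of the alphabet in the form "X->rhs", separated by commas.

  step 4 ⇒ step 5: BCABBCABABBCABBCAB ⇒ AB·B·C·AB·AB·B·C·AB·C·AB·AB·B·C·AB·AB·B·C·AB
    A ↦ C
    B ↦ AB
    C ↦ B

A->C, B->AB, C->B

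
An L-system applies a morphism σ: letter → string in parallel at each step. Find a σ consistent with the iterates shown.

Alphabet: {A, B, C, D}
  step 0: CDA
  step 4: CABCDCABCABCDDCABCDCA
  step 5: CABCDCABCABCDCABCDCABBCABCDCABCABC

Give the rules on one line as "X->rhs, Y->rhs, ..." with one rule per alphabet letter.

A->BC, B->D, C->CA, D->B

  step 4 ⇒ step 5: CABCDCABCABCDDCABCDCA ⇒ CA·BC·D·CA·B·CA·BC·D·CA·BC·D·CA·B·B·CA·BC·D·CA·B·CA·BC
    A ↦ BC
    B ↦ D
    C ↦ CA
    D ↦ B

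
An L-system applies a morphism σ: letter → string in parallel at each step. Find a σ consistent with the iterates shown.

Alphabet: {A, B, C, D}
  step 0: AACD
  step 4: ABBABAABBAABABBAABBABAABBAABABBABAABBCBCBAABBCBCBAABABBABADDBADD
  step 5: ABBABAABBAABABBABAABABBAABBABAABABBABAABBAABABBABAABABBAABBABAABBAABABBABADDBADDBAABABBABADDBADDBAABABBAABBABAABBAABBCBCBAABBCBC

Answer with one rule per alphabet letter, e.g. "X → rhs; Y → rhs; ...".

A->AB, B->BA, C->DD, D->BC

  step 4 ⇒ step 5: ABBABAABBAABABBAABBABAABBAABABBABAABBCBCBAABBCBCBAABABBABADDBADD ⇒ AB·BA·BA·AB·BA·AB·AB·BA·BA·AB·AB·BA·AB·BA·BA·AB·AB·BA·BA·AB·BA·AB·AB·BA·BA·AB·AB·BA·AB·BA·BA·AB·BA·AB·AB·BA·BA·DD·BA·DD·BA·AB·AB·BA·BA·DD·BA·DD·BA·AB·AB·BA·AB·BA·BA·AB·BA·AB·BC·BC·BA·AB·BC·BC
    A ↦ AB
    B ↦ BA
    C ↦ DD
    D ↦ BC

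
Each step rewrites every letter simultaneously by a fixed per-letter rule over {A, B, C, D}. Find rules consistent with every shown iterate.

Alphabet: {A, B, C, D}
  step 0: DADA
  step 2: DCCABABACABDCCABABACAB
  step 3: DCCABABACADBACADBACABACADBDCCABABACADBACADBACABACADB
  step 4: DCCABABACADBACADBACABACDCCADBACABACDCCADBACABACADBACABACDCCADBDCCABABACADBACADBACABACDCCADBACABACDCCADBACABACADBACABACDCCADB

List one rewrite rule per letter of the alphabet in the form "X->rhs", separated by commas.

A->AC, B->ADB, C->AB, D->DCC

  step 3 ⇒ step 4: DCCABABACADBACADBACABACADBDCCABABACADBACADBACABACADB ⇒ DCC·AB·AB·AC·ADB·AC·ADB·AC·AB·AC·DCC·ADB·AC·AB·AC·DCC·ADB·AC·AB·AC·ADB·AC·AB·AC·DCC·ADB·DCC·AB·AB·AC·ADB·AC·ADB·AC·AB·AC·DCC·ADB·AC·AB·AC·DCC·ADB·AC·AB·AC·ADB·AC·AB·AC·DCC·ADB
    A ↦ AC
    B ↦ ADB
    C ↦ AB
    D ↦ DCC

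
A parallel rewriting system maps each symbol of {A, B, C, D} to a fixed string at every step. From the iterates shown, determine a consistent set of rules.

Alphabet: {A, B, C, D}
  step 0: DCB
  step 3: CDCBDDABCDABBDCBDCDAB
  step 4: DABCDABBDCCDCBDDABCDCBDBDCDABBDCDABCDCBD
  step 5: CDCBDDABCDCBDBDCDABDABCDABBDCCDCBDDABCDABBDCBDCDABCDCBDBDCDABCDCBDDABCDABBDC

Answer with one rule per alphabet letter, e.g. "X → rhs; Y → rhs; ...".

  step 4 ⇒ step 5: DABCDABBDCCDCBDDABCDCBDBDCDABBDCDABCDCBD ⇒ C·DC·BD·DAB·C·DC·BD·BD·C·DAB·DAB·C·DAB·BD·C·C·DC·BD·DAB·C·DAB·BD·C·BD·C·DAB·C·DC·BD·BD·C·DAB·C·DC·BD·DAB·C·DAB·BD·C
    A ↦ DC
    B ↦ BD
    C ↦ DAB
    D ↦ C

A->DC, B->BD, C->DAB, D->C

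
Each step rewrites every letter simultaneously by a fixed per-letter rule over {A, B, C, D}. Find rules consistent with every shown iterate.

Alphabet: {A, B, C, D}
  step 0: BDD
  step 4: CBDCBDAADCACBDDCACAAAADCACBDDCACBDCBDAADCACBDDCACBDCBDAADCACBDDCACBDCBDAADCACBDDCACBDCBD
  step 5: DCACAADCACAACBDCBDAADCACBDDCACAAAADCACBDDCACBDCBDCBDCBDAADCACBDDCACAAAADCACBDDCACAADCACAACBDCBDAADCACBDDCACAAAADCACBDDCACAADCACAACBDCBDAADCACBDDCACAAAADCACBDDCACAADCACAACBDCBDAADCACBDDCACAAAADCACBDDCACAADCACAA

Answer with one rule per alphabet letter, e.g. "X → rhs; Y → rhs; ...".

  step 4 ⇒ step 5: CBDCBDAADCACBDDCACAAAADCACBDDCACBDCBDAADCACBDDCACBDCBDAADCACBDDCACBDCBDAADCACBDDCACBDCBD ⇒ DCA·C·AA·DCA·C·AA·CBD·CBD·AA·DCA·CBD·DCA·C·AA·AA·DCA·CBD·DCA·CBD·CBD·CBD·CBD·AA·DCA·CBD·DCA·C·AA·AA·DCA·CBD·DCA·C·AA·DCA·C·AA·CBD·CBD·AA·DCA·CBD·DCA·C·AA·AA·DCA·CBD·DCA·C·AA·DCA·C·AA·CBD·CBD·AA·DCA·CBD·DCA·C·AA·AA·DCA·CBD·DCA·C·AA·DCA·C·AA·CBD·CBD·AA·DCA·CBD·DCA·C·AA·AA·DCA·CBD·DCA·C·AA·DCA·C·AA
    A ↦ CBD
    B ↦ C
    C ↦ DCA
    D ↦ AA

A->CBD, B->C, C->DCA, D->AA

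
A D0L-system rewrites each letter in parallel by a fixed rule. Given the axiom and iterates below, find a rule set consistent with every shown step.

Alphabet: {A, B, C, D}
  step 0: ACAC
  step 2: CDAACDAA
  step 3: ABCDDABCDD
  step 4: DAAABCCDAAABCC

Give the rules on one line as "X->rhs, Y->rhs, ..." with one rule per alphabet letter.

A->D, B->AA, C->AB, D->C

  step 3 ⇒ step 4: ABCDDABCDD ⇒ D·AA·AB·C·C·D·AA·AB·C·C
    A ↦ D
    B ↦ AA
    C ↦ AB
    D ↦ C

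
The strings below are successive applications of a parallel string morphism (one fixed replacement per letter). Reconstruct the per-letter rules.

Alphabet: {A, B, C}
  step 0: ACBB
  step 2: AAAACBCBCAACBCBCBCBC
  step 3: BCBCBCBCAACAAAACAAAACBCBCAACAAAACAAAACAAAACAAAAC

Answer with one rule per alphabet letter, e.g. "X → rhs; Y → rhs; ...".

A->BC, B->AA, C->AAC

  step 2 ⇒ step 3: AAAACBCBCAACBCBCBCBC ⇒ BC·BC·BC·BC·AAC·AA·AAC·AA·AAC·BC·BC·AAC·AA·AAC·AA·AAC·AA·AAC·AA·AAC
    A ↦ BC
    B ↦ AA
    C ↦ AAC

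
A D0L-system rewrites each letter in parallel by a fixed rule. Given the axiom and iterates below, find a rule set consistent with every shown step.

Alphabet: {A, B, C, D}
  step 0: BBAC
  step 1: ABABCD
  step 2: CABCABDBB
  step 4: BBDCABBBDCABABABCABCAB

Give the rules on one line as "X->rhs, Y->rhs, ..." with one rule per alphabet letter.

  step 1 ⇒ step 2: ABABCD ⇒ C·AB·C·AB·D·BB
    A ↦ C
    B ↦ AB
    C ↦ D
    D ↦ BB

A->C, B->AB, C->D, D->BB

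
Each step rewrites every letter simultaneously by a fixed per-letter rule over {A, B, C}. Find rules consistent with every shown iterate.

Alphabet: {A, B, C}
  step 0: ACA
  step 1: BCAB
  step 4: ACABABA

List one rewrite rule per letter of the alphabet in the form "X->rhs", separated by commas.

A->B, B->A, C->CA

  step 0 ⇒ step 1: ACA ⇒ B·CA·B
    A ↦ B
    C ↦ CA
    B ↦ A  (constrained at step 1)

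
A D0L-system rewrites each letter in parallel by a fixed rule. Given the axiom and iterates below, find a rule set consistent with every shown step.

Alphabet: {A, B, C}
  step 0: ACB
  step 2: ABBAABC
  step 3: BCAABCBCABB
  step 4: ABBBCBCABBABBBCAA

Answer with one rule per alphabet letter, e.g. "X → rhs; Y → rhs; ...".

  step 3 ⇒ step 4: BCAABCBCABB ⇒ A·BB·BC·BC·A·BB·A·BB·BC·A·A
    A ↦ BC
    B ↦ A
    C ↦ BB

A->BC, B->A, C->BB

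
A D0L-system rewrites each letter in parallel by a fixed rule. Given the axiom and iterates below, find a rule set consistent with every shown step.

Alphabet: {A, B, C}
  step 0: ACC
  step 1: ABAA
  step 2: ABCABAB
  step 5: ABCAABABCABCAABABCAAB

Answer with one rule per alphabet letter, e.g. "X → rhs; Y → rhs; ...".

  step 1 ⇒ step 2: ABAA ⇒ AB·C·AB·AB
    A ↦ AB
    B ↦ C
  step 0 ⇒ step 1: ACC ⇒ AB·A·A
    C ↦ A

A->AB, B->C, C->A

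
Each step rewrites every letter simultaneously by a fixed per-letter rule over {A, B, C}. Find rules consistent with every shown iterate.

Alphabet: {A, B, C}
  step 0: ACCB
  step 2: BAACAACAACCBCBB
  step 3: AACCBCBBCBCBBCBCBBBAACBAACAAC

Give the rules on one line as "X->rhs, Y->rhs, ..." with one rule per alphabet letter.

  step 2 ⇒ step 3: BAACAACAACCBCBB ⇒ AAC·CB·CB·B·CB·CB·B·CB·CB·B·B·AAC·B·AAC·AAC
    A ↦ CB
    B ↦ AAC
    C ↦ B

A->CB, B->AAC, C->B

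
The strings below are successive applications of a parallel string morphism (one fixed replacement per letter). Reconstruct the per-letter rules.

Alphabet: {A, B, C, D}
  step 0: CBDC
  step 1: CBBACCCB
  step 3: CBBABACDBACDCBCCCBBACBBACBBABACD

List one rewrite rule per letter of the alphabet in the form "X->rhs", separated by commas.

  step 0 ⇒ step 1: CBDC ⇒ CB·BA·CC·CB
    B ↦ BA
    C ↦ CB
    D ↦ CC
    A ↦ CD  (constrained at step 1)

A->CD, B->BA, C->CB, D->CC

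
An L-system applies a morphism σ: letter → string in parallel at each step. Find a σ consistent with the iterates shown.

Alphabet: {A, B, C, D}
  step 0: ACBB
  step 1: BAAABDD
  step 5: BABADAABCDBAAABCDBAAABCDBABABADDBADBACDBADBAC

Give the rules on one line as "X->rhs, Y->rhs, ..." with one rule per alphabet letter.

  step 0 ⇒ step 1: ACBB ⇒ BA·AAB·D·D
    A ↦ BA
    B ↦ D
    C ↦ AAB
    D ↦ C  (constrained at step 1)

A->BA, B->D, C->AAB, D->C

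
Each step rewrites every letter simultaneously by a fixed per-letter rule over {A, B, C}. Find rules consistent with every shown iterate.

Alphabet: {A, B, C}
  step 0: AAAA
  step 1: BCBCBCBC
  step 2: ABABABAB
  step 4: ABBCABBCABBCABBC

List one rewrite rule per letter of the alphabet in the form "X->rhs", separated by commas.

A->BC, B->A, C->B

  step 1 ⇒ step 2: BCBCBCBC ⇒ A·B·A·B·A·B·A·B
    B ↦ A
    C ↦ B
  step 0 ⇒ step 1: AAAA ⇒ BC·BC·BC·BC
    A ↦ BC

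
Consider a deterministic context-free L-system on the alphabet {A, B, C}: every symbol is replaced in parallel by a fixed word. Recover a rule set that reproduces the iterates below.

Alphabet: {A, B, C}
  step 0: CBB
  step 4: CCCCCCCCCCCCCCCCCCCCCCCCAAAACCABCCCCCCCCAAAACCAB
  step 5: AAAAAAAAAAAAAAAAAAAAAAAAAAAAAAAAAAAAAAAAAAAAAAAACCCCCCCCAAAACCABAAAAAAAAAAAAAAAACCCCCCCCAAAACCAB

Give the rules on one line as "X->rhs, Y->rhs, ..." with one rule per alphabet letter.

A->CC, B->AB, C->AA

  step 4 ⇒ step 5: CCCCCCCCCCCCCCCCCCCCCCCCAAAACCABCCCCCCCCAAAACCAB ⇒ AA·AA·AA·AA·AA·AA·AA·AA·AA·AA·AA·AA·AA·AA·AA·AA·AA·AA·AA·AA·AA·AA·AA·AA·CC·CC·CC·CC·AA·AA·CC·AB·AA·AA·AA·AA·AA·AA·AA·AA·CC·CC·CC·CC·AA·AA·CC·AB
    A ↦ CC
    B ↦ AB
    C ↦ AA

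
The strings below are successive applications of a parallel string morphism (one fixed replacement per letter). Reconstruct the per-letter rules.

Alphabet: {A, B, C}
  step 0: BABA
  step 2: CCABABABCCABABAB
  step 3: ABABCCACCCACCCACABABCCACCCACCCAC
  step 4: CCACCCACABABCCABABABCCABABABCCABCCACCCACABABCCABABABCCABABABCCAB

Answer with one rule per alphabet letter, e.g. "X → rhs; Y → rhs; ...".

  step 3 ⇒ step 4: ABABCCACCCACCCACABABCCACCCACCCAC ⇒ CC·AC·CC·AC·AB·AB·CC·AB·AB·AB·CC·AB·AB·AB·CC·AB·CC·AC·CC·AC·AB·AB·CC·AB·AB·AB·CC·AB·AB·AB·CC·AB
    A ↦ CC
    B ↦ AC
    C ↦ AB

A->CC, B->AC, C->AB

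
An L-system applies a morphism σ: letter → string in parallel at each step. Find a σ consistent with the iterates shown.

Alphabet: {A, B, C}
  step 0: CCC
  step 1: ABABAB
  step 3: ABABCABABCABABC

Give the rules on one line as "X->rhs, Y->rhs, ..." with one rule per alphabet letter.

  step 0 ⇒ step 1: CCC ⇒ AB·AB·AB
    C ↦ AB
    A ↦ C  (constrained at step 1)
    B ↦ CA  (constrained at step 1)

A->C, B->CA, C->AB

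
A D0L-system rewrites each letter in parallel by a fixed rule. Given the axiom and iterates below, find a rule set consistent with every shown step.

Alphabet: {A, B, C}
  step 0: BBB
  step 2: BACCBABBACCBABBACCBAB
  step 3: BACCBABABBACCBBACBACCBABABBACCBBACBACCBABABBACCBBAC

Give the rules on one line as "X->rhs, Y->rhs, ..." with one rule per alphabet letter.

A->CB, B->BAC, C->AB

  step 2 ⇒ step 3: BACCBABBACCBABBACCBAB ⇒ BAC·CB·AB·AB·BAC·CB·BAC·BAC·CB·AB·AB·BAC·CB·BAC·BAC·CB·AB·AB·BAC·CB·BAC
    A ↦ CB
    B ↦ BAC
    C ↦ AB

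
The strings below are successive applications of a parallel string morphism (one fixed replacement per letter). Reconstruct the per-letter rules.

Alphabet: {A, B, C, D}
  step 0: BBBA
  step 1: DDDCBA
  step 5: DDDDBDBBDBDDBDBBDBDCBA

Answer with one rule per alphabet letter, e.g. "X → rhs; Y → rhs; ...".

  step 0 ⇒ step 1: BBBA ⇒ D·D·D·CBA
    A ↦ CBA
    B ↦ D
    C ↦ BDB  (constrained at step 1)
    D ↦ B  (constrained at step 1)

A->CBA, B->D, C->BDB, D->B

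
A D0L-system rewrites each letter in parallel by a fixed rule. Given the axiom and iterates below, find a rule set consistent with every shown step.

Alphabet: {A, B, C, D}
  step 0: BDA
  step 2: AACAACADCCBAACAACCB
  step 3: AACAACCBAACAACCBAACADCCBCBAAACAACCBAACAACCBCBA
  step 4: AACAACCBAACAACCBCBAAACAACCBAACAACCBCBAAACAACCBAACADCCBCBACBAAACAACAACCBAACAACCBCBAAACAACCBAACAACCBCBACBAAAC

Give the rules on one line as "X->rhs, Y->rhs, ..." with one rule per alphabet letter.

A->AAC, B->A, C->CB, D->ADC

  step 3 ⇒ step 4: AACAACCBAACAACCBAACADCCBCBAAACAACCBAACAACCBCBA ⇒ AAC·AAC·CB·AAC·AAC·CB·CB·A·AAC·AAC·CB·AAC·AAC·CB·CB·A·AAC·AAC·CB·AAC·ADC·CB·CB·A·CB·A·AAC·AAC·AAC·CB·AAC·AAC·CB·CB·A·AAC·AAC·CB·AAC·AAC·CB·CB·A·CB·A·AAC
    A ↦ AAC
    B ↦ A
    C ↦ CB
    D ↦ ADC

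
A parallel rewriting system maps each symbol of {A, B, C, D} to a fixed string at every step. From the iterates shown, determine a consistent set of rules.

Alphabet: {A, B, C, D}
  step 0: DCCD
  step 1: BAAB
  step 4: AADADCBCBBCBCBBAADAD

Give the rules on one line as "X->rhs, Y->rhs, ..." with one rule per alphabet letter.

  step 0 ⇒ step 1: DCCD ⇒ B·A·A·B
    C ↦ A
    D ↦ B
    A ↦ CB  (constrained at step 1)
    B ↦ AD  (constrained at step 1)

A->CB, B->AD, C->A, D->B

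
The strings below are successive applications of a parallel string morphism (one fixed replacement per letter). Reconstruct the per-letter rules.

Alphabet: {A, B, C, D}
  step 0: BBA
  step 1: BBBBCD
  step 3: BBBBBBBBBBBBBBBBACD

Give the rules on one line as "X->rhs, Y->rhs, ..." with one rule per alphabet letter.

A->CD, B->BB, C->D, D->A

  step 0 ⇒ step 1: BBA ⇒ BB·BB·CD
    A ↦ CD
    B ↦ BB
    C ↦ D  (constrained at step 1)
    D ↦ A  (constrained at step 1)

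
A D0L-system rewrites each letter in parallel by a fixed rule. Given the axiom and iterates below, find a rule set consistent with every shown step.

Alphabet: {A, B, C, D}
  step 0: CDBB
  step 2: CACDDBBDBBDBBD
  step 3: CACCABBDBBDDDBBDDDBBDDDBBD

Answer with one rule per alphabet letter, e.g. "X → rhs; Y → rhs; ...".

A->C, B->D, C->CA, D->BBD

  step 2 ⇒ step 3: CACDDBBDBBDBBD ⇒ CA·C·CA·BBD·BBD·D·D·BBD·D·D·BBD·D·D·BBD
    A ↦ C
    B ↦ D
    C ↦ CA
    D ↦ BBD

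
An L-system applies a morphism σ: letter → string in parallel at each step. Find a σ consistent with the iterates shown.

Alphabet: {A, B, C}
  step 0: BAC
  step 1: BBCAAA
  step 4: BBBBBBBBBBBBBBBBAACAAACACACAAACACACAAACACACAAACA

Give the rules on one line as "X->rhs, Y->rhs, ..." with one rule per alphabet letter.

A->CA, B->BB, C->AA

  step 0 ⇒ step 1: BAC ⇒ BB·CA·AA
    A ↦ CA
    B ↦ BB
    C ↦ AA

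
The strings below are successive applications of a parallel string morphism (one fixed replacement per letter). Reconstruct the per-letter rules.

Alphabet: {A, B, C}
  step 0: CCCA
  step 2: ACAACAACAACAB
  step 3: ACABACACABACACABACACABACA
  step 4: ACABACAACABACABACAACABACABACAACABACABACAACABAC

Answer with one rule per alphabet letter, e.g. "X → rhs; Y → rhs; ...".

  step 3 ⇒ step 4: ACABACACABACACABACACABACA ⇒ AC·AB·AC·A·AC·AB·AC·AB·AC·A·AC·AB·AC·AB·AC·A·AC·AB·AC·AB·AC·A·AC·AB·AC
    A ↦ AC
    B ↦ A
    C ↦ AB

A->AC, B->A, C->AB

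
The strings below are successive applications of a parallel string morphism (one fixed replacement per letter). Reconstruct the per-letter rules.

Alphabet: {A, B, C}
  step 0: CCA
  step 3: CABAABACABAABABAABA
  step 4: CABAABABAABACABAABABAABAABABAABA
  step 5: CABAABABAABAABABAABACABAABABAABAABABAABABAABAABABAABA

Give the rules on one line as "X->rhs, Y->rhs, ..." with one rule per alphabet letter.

A->BA, B->A, C->CA

  step 4 ⇒ step 5: CABAABABAABACABAABABAABAABABAABA ⇒ CA·BA·A·BA·BA·A·BA·A·BA·BA·A·BA·CA·BA·A·BA·BA·A·BA·A·BA·BA·A·BA·BA·A·BA·A·BA·BA·A·BA
    A ↦ BA
    B ↦ A
    C ↦ CA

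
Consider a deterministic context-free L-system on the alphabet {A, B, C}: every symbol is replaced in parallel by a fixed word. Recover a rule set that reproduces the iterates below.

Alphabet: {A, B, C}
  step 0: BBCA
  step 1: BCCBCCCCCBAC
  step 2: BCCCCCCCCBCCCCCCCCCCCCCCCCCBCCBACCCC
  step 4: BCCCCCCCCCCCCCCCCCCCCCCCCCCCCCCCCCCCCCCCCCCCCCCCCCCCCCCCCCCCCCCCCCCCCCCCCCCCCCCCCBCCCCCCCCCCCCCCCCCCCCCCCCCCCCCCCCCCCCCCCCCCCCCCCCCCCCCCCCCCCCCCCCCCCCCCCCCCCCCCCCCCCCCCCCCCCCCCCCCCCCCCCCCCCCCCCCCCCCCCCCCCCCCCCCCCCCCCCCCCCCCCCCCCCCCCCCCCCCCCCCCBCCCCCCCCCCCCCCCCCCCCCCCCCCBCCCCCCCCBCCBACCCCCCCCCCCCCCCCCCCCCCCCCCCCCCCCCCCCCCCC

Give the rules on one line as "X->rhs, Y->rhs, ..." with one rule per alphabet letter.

  step 1 ⇒ step 2: BCCBCCCCCBAC ⇒ BCC·CCC·CCC·BCC·CCC·CCC·CCC·CCC·CCC·BCC·BAC·CCC
    A ↦ BAC
    B ↦ BCC
    C ↦ CCC

A->BAC, B->BCC, C->CCC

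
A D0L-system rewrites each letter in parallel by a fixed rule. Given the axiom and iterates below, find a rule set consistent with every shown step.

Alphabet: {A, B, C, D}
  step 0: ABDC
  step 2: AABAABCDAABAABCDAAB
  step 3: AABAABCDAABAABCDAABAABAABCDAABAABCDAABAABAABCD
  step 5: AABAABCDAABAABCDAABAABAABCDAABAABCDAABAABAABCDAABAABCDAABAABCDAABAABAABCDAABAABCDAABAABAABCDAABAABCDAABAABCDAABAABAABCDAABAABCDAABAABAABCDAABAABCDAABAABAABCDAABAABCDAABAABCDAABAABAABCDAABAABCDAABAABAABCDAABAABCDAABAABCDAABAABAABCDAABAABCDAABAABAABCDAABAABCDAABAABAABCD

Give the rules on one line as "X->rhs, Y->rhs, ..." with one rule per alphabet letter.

  step 2 ⇒ step 3: AABAABCDAABAABCDAAB ⇒ AAB·AAB·CD·AAB·AAB·CD·A·AB·AAB·AAB·CD·AAB·AAB·CD·A·AB·AAB·AAB·CD
    A ↦ AAB
    B ↦ CD
    C ↦ A
    D ↦ AB

A->AAB, B->CD, C->A, D->AB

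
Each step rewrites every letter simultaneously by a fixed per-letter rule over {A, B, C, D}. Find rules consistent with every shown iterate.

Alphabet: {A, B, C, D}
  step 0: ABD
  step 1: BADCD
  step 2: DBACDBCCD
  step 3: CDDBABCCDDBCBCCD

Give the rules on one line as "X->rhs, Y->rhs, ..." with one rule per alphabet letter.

A->BA, B->D, C->BC, D->CD

  step 2 ⇒ step 3: DBACDBCCD ⇒ CD·D·BA·BC·CD·D·BC·BC·CD
    A ↦ BA
    B ↦ D
    C ↦ BC
    D ↦ CD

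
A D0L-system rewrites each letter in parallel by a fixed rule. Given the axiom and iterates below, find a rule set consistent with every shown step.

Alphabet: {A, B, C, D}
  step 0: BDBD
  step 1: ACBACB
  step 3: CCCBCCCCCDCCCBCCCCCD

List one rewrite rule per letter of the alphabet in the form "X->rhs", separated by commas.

  step 0 ⇒ step 1: BDBD ⇒ A·CB·A·CB
    B ↦ A
    D ↦ CB
    A ↦ CD  (constrained at step 1)
    C ↦ CC  (constrained at step 1)

A->CD, B->A, C->CC, D->CB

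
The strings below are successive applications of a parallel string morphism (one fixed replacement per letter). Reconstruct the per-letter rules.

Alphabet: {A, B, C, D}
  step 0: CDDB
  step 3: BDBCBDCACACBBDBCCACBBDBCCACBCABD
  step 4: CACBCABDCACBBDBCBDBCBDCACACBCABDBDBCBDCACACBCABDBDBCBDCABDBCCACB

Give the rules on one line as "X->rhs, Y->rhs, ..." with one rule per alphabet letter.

  step 3 ⇒ step 4: BDBCBDCACACBBDBCCACBBDBCCACBCABD ⇒ CA·CB·CA·BD·CA·CB·BD·BC·BD·BC·BD·CA·CA·CB·CA·BD·BD·BC·BD·CA·CA·CB·CA·BD·BD·BC·BD·CA·BD·BC·CA·CB
    A ↦ BC
    B ↦ CA
    C ↦ BD
    D ↦ CB

A->BC, B->CA, C->BD, D->CB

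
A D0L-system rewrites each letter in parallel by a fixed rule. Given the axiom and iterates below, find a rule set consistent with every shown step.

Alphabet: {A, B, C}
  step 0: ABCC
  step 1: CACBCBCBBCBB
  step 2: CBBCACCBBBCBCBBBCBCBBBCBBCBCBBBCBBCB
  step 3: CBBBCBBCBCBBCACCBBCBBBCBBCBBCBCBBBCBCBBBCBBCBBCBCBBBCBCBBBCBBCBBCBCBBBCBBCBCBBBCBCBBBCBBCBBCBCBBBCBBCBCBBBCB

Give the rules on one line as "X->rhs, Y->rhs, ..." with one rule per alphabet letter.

  step 2 ⇒ step 3: CBBCACCBBBCBCBBBCBCBBBCBBCBCBBBCBBCB ⇒ CBB·BCB·BCB·CBB·CAC·CBB·CBB·BCB·BCB·BCB·CBB·BCB·CBB·BCB·BCB·BCB·CBB·BCB·CBB·BCB·BCB·BCB·CBB·BCB·BCB·CBB·BCB·CBB·BCB·BCB·BCB·CBB·BCB·BCB·CBB·BCB
    A ↦ CAC
    B ↦ BCB
    C ↦ CBB

A->CAC, B->BCB, C->CBB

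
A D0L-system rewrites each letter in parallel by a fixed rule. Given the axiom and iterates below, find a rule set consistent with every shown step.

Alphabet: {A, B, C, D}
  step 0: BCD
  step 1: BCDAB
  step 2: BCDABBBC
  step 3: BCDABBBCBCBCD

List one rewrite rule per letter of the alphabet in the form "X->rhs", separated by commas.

  step 2 ⇒ step 3: BCDABBBC ⇒ BC·D·AB·B·BC·BC·BC·D
    A ↦ B
    B ↦ BC
    C ↦ D
    D ↦ AB

A->B, B->BC, C->D, D->AB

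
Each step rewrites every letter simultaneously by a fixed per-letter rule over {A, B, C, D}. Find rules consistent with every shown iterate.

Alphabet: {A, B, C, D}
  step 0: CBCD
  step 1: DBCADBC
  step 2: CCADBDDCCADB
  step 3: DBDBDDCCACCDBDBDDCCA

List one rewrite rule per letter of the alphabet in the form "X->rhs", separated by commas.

  step 2 ⇒ step 3: CCADBDDCCADB ⇒ DB·DB·DD·C·CA·C·C·DB·DB·DD·C·CA
    A ↦ DD
    B ↦ CA
    C ↦ DB
    D ↦ C

A->DD, B->CA, C->DB, D->C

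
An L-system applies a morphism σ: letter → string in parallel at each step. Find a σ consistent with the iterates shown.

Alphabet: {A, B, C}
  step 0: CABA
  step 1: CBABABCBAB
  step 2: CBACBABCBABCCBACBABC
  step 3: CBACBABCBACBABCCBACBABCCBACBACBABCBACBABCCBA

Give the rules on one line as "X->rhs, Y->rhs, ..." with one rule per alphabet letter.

  step 2 ⇒ step 3: CBACBABCBABCCBACBABC ⇒ CBA·C·BAB·CBA·C·BAB·C·CBA·C·BAB·C·CBA·CBA·C·BAB·CBA·C·BAB·C·CBA
    A ↦ BAB
    B ↦ C
    C ↦ CBA

A->BAB, B->C, C->CBA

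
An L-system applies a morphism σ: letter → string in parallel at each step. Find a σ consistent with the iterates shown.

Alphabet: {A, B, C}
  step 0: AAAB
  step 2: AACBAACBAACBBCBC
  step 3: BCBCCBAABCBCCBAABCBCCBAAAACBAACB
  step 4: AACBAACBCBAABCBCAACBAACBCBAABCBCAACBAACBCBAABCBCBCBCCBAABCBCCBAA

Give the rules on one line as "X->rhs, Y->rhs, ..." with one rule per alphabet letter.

A->BC, B->AA, C->CB

  step 3 ⇒ step 4: BCBCCBAABCBCCBAABCBCCBAAAACBAACB ⇒ AA·CB·AA·CB·CB·AA·BC·BC·AA·CB·AA·CB·CB·AA·BC·BC·AA·CB·AA·CB·CB·AA·BC·BC·BC·BC·CB·AA·BC·BC·CB·AA
    A ↦ BC
    B ↦ AA
    C ↦ CB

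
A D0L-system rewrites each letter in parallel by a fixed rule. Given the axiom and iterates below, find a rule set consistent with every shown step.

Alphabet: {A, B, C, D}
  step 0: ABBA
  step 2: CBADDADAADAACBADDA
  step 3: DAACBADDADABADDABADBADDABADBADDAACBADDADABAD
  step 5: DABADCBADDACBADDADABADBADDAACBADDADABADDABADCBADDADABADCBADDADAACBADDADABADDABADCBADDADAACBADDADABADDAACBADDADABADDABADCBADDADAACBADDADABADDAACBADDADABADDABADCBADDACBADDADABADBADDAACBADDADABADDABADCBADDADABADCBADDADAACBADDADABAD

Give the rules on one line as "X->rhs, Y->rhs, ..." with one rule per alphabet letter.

A->BAD, B->C, C->DAA, D->DA

  step 2 ⇒ step 3: CBADDADAADAACBADDA ⇒ DAA·C·BAD·DA·DA·BAD·DA·BAD·BAD·DA·BAD·BAD·DAA·C·BAD·DA·DA·BAD
    A ↦ BAD
    B ↦ C
    C ↦ DAA
    D ↦ DA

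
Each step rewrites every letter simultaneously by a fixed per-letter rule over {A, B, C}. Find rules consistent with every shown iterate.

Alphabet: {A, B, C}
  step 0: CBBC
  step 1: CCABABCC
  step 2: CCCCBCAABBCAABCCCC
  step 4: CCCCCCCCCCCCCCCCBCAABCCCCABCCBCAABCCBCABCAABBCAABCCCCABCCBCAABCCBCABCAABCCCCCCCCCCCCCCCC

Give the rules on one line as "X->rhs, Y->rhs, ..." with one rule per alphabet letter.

A->BCA, B->AB, C->CC

  step 1 ⇒ step 2: CCABABCC ⇒ CC·CC·BCA·AB·BCA·AB·CC·CC
    A ↦ BCA
    B ↦ AB
    C ↦ CC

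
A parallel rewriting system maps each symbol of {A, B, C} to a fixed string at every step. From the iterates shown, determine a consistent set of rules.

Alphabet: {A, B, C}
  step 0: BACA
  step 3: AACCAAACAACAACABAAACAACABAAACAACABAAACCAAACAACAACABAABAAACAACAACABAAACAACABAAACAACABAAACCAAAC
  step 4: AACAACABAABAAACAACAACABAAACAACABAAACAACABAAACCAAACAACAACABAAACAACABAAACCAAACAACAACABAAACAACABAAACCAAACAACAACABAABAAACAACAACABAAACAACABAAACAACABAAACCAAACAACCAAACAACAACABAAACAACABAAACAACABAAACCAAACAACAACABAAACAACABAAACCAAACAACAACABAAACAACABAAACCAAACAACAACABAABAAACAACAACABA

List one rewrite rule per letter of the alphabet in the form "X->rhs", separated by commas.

  step 3 ⇒ step 4: AACCAAACAACAACABAAACAACABAAACAACABAAACCAAACAACAACABAABAAACAACAACABAAACAACABAAACAACABAAACCAAAC ⇒ AAC·AAC·ABA·ABA·AAC·AAC·AAC·ABA·AAC·AAC·ABA·AAC·AAC·ABA·AAC·CA·AAC·AAC·AAC·ABA·AAC·AAC·ABA·AAC·CA·AAC·AAC·AAC·ABA·AAC·AAC·ABA·AAC·CA·AAC·AAC·AAC·ABA·ABA·AAC·AAC·AAC·ABA·AAC·AAC·ABA·AAC·AAC·ABA·AAC·CA·AAC·AAC·CA·AAC·AAC·AAC·ABA·AAC·AAC·ABA·AAC·AAC·ABA·AAC·CA·AAC·AAC·AAC·ABA·AAC·AAC·ABA·AAC·CA·AAC·AAC·AAC·ABA·AAC·AAC·ABA·AAC·CA·AAC·AAC·AAC·ABA·ABA·AAC·AAC·AAC·ABA
    A ↦ AAC
    B ↦ CA
    C ↦ ABA

A->AAC, B->CA, C->ABA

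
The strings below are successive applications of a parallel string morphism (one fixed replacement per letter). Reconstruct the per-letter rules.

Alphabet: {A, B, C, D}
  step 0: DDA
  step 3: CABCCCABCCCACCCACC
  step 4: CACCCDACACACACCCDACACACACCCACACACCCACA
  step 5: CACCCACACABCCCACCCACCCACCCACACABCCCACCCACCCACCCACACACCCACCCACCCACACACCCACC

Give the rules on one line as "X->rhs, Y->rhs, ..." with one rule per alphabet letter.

  step 4 ⇒ step 5: CACCCDACACACACCCDACACACACCCACACACCCACA ⇒ CA·CC·CA·CA·CA·B·CC·CA·CC·CA·CC·CA·CC·CA·CA·CA·B·CC·CA·CC·CA·CC·CA·CC·CA·CA·CA·CC·CA·CC·CA·CC·CA·CA·CA·CC·CA·CC
    A ↦ CC
    C ↦ CA
    D ↦ B
  step 3 ⇒ step 4: CABCCCABCCCACCCACC ⇒ CA·CC·CDA·CA·CA·CA·CC·CDA·CA·CA·CA·CC·CA·CA·CA·CC·CA·CA
    B ↦ CDA

A->CC, B->CDA, C->CA, D->B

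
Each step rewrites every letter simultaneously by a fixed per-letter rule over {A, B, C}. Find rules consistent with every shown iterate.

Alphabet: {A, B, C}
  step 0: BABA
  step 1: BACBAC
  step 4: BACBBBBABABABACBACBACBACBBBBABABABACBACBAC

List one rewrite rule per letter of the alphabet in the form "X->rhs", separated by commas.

A->C, B->BA, C->BBB

  step 0 ⇒ step 1: BABA ⇒ BA·C·BA·C
    A ↦ C
    B ↦ BA
    C ↦ BBB  (constrained at step 1)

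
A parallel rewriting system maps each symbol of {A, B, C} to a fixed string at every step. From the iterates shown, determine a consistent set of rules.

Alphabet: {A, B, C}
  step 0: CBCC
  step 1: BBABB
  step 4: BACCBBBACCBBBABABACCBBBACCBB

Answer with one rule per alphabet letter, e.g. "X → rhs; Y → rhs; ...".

  step 0 ⇒ step 1: CBCC ⇒ B·BA·B·B
    B ↦ BA
    C ↦ B
    A ↦ CC  (constrained at step 1)

A->CC, B->BA, C->B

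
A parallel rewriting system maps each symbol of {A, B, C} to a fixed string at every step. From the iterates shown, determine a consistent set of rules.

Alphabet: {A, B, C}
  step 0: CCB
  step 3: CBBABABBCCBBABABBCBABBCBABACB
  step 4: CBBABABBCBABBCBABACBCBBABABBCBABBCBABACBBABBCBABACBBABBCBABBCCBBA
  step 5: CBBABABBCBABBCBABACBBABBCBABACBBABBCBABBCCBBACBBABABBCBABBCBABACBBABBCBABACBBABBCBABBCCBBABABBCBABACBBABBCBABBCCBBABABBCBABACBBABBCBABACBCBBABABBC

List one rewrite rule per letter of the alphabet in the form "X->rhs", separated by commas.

  step 4 ⇒ step 5: CBBABABBCBABBCBABACBCBBABABBCBABBCBABACBBABBCBABACBBABBCBABBCCBBA ⇒ CB·BA·BA·BBC·BA·BBC·BA·BA·CB·BA·BBC·BA·BA·CB·BA·BBC·BA·BBC·CB·BA·CB·BA·BA·BBC·BA·BBC·BA·BA·CB·BA·BBC·BA·BA·CB·BA·BBC·BA·BBC·CB·BA·BA·BBC·BA·BA·CB·BA·BBC·BA·BBC·CB·BA·BA·BBC·BA·BA·CB·BA·BBC·BA·BA·CB·CB·BA·BA·BBC
    A ↦ BBC
    B ↦ BA
    C ↦ CB

A->BBC, B->BA, C->CB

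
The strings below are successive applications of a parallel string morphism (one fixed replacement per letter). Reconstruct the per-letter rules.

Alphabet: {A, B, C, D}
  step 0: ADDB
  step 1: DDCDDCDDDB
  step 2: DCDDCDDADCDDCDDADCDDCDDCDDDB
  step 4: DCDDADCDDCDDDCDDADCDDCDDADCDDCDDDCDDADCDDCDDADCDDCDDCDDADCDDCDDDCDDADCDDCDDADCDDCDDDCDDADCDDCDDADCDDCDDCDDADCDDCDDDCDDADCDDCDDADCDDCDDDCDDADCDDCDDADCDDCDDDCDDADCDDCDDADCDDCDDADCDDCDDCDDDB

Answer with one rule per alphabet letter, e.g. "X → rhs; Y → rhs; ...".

A->D, B->DDB, C->DA, D->DCD

  step 1 ⇒ step 2: DDCDDCDDDB ⇒ DCD·DCD·DA·DCD·DCD·DA·DCD·DCD·DCD·DDB
    B ↦ DDB
    C ↦ DA
    D ↦ DCD
  step 0 ⇒ step 1: ADDB ⇒ D·DCD·DCD·DDB
    A ↦ D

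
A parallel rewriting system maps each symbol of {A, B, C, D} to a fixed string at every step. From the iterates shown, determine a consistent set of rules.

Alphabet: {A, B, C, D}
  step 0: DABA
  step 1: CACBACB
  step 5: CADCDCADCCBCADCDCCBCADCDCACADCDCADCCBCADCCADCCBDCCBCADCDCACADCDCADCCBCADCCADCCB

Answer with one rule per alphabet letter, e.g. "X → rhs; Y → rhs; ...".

  step 0 ⇒ step 1: DABA ⇒ CA·CB·A·CB
    A ↦ CB
    B ↦ A
    D ↦ CA
    C ↦ DC  (constrained at step 1)

A->CB, B->A, C->DC, D->CA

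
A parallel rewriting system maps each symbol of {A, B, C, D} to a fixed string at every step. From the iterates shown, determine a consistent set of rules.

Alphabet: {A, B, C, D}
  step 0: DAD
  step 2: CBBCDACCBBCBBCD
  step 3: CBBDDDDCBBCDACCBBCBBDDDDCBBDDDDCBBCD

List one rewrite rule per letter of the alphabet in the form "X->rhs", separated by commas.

A->AC, B->DD, C->CBB, D->CD

  step 2 ⇒ step 3: CBBCDACCBBCBBCD ⇒ CBB·DD·DD·CBB·CD·AC·CBB·CBB·DD·DD·CBB·DD·DD·CBB·CD
    A ↦ AC
    B ↦ DD
    C ↦ CBB
    D ↦ CD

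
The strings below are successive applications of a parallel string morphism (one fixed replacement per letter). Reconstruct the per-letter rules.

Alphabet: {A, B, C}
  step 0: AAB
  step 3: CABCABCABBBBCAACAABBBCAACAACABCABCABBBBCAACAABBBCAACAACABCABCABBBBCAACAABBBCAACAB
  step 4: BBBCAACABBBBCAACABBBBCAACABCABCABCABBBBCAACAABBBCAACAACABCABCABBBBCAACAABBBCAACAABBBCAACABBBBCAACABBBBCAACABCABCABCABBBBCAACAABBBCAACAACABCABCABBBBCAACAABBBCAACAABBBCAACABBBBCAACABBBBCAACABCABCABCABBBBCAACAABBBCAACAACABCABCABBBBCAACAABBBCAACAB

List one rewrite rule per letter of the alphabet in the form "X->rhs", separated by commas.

A->CAA, B->CAB, C->BBB

  step 3 ⇒ step 4: CABCABCABBBBCAACAABBBCAACAACABCABCABBBBCAACAABBBCAACAACABCABCABBBBCAACAABBBCAACAB ⇒ BBB·CAA·CAB·BBB·CAA·CAB·BBB·CAA·CAB·CAB·CAB·CAB·BBB·CAA·CAA·BBB·CAA·CAA·CAB·CAB·CAB·BBB·CAA·CAA·BBB·CAA·CAA·BBB·CAA·CAB·BBB·CAA·CAB·BBB·CAA·CAB·CAB·CAB·CAB·BBB·CAA·CAA·BBB·CAA·CAA·CAB·CAB·CAB·BBB·CAA·CAA·BBB·CAA·CAA·BBB·CAA·CAB·BBB·CAA·CAB·BBB·CAA·CAB·CAB·CAB·CAB·BBB·CAA·CAA·BBB·CAA·CAA·CAB·CAB·CAB·BBB·CAA·CAA·BBB·CAA·CAB
    A ↦ CAA
    B ↦ CAB
    C ↦ BBB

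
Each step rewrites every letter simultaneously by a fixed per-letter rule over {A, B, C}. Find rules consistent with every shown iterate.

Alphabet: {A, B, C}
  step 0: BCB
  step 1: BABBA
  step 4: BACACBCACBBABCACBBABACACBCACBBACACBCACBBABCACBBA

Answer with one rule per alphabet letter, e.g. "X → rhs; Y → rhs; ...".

  step 0 ⇒ step 1: BCB ⇒ BA·B·BA
    B ↦ BA
    C ↦ B
    A ↦ CAC  (constrained at step 1)

A->CAC, B->BA, C->B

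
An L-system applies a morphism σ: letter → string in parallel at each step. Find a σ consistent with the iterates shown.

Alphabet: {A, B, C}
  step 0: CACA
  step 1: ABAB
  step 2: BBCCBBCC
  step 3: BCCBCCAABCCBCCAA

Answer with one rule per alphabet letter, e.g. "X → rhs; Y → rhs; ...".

A->B, B->BCC, C->A

  step 2 ⇒ step 3: BBCCBBCC ⇒ BCC·BCC·A·A·BCC·BCC·A·A
    B ↦ BCC
    C ↦ A
  step 0 ⇒ step 1: CACA ⇒ A·B·A·B
    A ↦ B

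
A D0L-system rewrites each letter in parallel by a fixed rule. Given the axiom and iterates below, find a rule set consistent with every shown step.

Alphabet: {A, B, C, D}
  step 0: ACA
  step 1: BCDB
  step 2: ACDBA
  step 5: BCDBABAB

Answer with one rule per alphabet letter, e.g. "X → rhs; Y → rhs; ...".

A->B, B->A, C->CD, D->B

  step 1 ⇒ step 2: BCDB ⇒ A·CD·B·A
    B ↦ A
    C ↦ CD
    D ↦ B
  step 0 ⇒ step 1: ACA ⇒ B·CD·B
    A ↦ B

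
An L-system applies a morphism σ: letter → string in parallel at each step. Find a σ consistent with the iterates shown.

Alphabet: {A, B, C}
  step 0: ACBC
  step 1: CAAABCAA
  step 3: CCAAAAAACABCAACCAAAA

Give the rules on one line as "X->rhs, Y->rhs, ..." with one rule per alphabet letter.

  step 0 ⇒ step 1: ACBC ⇒ C·AA·ABC·AA
    A ↦ C
    B ↦ ABC
    C ↦ AA

A->C, B->ABC, C->AA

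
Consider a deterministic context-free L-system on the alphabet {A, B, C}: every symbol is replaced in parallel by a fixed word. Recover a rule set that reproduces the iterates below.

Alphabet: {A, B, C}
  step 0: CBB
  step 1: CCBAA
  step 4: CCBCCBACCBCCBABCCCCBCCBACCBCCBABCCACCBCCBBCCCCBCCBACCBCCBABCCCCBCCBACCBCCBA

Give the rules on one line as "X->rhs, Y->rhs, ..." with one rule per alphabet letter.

A->BCC, B->A, C->CCB

  step 0 ⇒ step 1: CBB ⇒ CCB·A·A
    B ↦ A
    C ↦ CCB
    A ↦ BCC  (constrained at step 1)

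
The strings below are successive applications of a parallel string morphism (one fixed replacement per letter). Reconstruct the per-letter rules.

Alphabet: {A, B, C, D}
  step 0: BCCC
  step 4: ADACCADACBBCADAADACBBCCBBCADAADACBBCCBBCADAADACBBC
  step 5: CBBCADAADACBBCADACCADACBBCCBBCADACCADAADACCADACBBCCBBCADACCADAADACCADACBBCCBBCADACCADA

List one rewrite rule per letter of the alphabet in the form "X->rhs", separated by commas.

A->C, B->C, C->ADA, D->BB

  step 4 ⇒ step 5: ADACCADACBBCADAADACBBCCBBCADAADACBBCCBBCADAADACBBC ⇒ C·BB·C·ADA·ADA·C·BB·C·ADA·C·C·ADA·C·BB·C·C·BB·C·ADA·C·C·ADA·ADA·C·C·ADA·C·BB·C·C·BB·C·ADA·C·C·ADA·ADA·C·C·ADA·C·BB·C·C·BB·C·ADA·C·C·ADA
    A ↦ C
    B ↦ C
    C ↦ ADA
    D ↦ BB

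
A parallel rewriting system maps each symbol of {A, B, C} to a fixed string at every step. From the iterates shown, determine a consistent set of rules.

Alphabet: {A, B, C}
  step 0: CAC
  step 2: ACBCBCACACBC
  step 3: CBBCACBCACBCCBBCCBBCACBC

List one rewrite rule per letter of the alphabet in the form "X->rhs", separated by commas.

  step 2 ⇒ step 3: ACBCBCACACBC ⇒ CB·BC·AC·BC·AC·BC·CB·BC·CB·BC·AC·BC
    A ↦ CB
    B ↦ AC
    C ↦ BC

A->CB, B->AC, C->BC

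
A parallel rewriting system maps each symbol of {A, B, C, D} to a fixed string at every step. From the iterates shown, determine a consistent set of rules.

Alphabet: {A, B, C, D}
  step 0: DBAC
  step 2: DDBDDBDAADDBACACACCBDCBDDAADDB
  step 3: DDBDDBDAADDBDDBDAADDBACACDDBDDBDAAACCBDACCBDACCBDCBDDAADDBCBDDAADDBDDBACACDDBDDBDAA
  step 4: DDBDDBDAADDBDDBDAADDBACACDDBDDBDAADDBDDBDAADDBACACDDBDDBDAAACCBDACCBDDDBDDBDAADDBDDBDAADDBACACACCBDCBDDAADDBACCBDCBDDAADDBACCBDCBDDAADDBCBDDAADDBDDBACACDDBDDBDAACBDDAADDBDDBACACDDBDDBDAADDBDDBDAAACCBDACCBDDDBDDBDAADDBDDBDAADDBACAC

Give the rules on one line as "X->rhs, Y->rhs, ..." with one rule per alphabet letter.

  step 3 ⇒ step 4: DDBDDBDAADDBDDBDAADDBACACDDBDDBDAAACCBDACCBDACCBDCBDDAADDBCBDDAADDBDDBACACDDBDDBDAA ⇒ DDB·DDB·DAA·DDB·DDB·DAA·DDB·AC·AC·DDB·DDB·DAA·DDB·DDB·DAA·DDB·AC·AC·DDB·DDB·DAA·AC·CBD·AC·CBD·DDB·DDB·DAA·DDB·DDB·DAA·DDB·AC·AC·AC·CBD·CBD·DAA·DDB·AC·CBD·CBD·DAA·DDB·AC·CBD·CBD·DAA·DDB·CBD·DAA·DDB·DDB·AC·AC·DDB·DDB·DAA·CBD·DAA·DDB·DDB·AC·AC·DDB·DDB·DAA·DDB·DDB·DAA·AC·CBD·AC·CBD·DDB·DDB·DAA·DDB·DDB·DAA·DDB·AC·AC
    A ↦ AC
    B ↦ DAA
    C ↦ CBD
    D ↦ DDB

A->AC, B->DAA, C->CBD, D->DDB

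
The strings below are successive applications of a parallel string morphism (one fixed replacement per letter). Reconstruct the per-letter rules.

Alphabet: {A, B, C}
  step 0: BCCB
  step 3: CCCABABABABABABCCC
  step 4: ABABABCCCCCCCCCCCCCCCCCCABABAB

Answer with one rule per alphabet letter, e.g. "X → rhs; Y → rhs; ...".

A->CC, B->C, C->AB

  step 3 ⇒ step 4: CCCABABABABABABCCC ⇒ AB·AB·AB·CC·C·CC·C·CC·C·CC·C·CC·C·CC·C·AB·AB·AB
    A ↦ CC
    B ↦ C
    C ↦ AB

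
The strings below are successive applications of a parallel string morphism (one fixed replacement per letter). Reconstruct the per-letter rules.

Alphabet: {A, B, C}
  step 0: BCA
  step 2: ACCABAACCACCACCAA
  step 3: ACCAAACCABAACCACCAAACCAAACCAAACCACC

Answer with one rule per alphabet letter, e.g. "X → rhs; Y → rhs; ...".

  step 2 ⇒ step 3: ACCABAACCACCACCAA ⇒ ACC·A·A·ACC·ABA·ACC·ACC·A·A·ACC·A·A·ACC·A·A·ACC·ACC
    A ↦ ACC
    B ↦ ABA
    C ↦ A

A->ACC, B->ABA, C->A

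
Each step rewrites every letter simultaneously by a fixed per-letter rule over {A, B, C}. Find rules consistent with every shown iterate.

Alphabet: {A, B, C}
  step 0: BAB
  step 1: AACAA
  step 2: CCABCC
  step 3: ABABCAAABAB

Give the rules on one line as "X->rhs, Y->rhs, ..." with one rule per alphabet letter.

  step 2 ⇒ step 3: CCABCC ⇒ AB·AB·C·AA·AB·AB
    A ↦ C
    B ↦ AA
    C ↦ AB

A->C, B->AA, C->AB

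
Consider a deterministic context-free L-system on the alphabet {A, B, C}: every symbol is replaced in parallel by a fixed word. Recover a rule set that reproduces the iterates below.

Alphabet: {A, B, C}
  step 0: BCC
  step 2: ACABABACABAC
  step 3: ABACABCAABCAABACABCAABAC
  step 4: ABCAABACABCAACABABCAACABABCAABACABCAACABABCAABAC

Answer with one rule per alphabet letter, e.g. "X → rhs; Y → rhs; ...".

A->AB, B->CA, C->AC

  step 3 ⇒ step 4: ABACABCAABCAABACABCAABAC ⇒ AB·CA·AB·AC·AB·CA·AC·AB·AB·CA·AC·AB·AB·CA·AB·AC·AB·CA·AC·AB·AB·CA·AB·AC
    A ↦ AB
    B ↦ CA
    C ↦ AC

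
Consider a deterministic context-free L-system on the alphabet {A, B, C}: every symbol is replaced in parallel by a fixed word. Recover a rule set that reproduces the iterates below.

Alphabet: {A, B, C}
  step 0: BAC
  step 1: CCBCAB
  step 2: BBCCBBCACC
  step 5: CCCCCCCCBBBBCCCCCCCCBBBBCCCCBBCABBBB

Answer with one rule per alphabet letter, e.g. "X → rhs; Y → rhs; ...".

  step 1 ⇒ step 2: CCBCAB ⇒ B·B·CC·B·BCA·CC
    A ↦ BCA
    B ↦ CC
    C ↦ B

A->BCA, B->CC, C->B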